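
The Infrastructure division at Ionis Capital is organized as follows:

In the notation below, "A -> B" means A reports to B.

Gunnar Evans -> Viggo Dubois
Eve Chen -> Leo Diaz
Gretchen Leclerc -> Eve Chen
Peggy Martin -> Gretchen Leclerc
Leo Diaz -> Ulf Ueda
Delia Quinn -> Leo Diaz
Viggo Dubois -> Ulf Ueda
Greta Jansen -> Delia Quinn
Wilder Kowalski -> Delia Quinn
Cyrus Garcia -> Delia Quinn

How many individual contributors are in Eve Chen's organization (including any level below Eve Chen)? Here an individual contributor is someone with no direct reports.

The only person in Eve Chen's organization with no one reporting to them is Peggy Martin. That is 1.

1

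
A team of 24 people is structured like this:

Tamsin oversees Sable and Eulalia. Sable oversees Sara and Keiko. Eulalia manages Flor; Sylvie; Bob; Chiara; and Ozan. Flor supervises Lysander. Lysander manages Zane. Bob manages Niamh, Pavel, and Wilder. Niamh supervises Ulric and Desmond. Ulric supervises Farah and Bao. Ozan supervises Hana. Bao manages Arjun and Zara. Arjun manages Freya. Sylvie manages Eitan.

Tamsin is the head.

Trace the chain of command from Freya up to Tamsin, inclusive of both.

Freya reports to Arjun. Arjun reports to Bao. Bao reports to Ulric. Ulric reports to Niamh. Niamh reports to Bob. Bob reports to Eulalia. Eulalia reports to Tamsin. Tamsin is at the top.

Freya -> Arjun -> Bao -> Ulric -> Niamh -> Bob -> Eulalia -> Tamsin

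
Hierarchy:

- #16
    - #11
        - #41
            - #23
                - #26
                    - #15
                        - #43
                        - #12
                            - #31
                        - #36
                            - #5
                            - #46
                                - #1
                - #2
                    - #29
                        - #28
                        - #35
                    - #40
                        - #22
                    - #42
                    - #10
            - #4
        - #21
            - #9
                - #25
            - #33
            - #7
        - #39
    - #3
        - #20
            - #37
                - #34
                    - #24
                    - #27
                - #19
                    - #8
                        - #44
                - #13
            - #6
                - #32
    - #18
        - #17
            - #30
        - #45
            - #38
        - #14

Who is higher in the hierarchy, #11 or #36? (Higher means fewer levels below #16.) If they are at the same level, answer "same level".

#11

#11 is 1 level below #16; #36 is 6. #11 is higher.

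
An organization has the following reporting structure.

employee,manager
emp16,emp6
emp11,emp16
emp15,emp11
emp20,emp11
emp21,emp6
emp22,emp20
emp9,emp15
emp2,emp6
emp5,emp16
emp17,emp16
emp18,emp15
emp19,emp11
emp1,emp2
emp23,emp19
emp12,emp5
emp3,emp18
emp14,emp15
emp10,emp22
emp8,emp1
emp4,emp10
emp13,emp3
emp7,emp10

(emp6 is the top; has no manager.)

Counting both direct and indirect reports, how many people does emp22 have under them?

emp22 directly manages emp10. Under emp10: emp7, emp4 (2). That's 3 in total.

3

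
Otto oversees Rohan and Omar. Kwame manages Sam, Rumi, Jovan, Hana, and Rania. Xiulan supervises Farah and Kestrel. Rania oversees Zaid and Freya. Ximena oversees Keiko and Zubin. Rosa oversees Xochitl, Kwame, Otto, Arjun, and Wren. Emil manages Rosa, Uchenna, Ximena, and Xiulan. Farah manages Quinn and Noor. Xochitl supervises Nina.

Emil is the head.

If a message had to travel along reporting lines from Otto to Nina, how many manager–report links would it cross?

Otto is 1 level below Rosa, and Nina is 2 levels below Rosa (their lowest common manager). The shortest path runs up from Otto to Rosa and back down to Nina: 1 + 2 = 3 links.

3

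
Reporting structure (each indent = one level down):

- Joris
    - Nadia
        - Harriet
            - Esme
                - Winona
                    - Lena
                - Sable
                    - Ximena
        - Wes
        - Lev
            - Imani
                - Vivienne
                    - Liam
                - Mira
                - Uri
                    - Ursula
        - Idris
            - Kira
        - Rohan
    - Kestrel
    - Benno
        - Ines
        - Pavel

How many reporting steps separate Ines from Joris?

2

Chain from Ines up to Joris: Ines → Benno → Joris. That is 2 steps up, so Ines is 2 levels below Joris.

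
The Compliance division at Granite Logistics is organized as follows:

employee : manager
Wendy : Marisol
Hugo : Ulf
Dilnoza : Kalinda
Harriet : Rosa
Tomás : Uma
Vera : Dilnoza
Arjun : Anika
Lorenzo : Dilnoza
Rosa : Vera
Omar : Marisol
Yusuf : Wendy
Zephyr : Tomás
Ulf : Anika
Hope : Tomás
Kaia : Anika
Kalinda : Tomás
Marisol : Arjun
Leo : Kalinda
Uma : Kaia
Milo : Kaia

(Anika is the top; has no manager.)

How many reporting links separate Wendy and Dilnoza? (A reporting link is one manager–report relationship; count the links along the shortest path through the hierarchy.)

8

Wendy is 3 levels below Anika, and Dilnoza is 5 levels below Anika (their lowest common manager). The shortest path runs up from Wendy to Anika and back down to Dilnoza: 3 + 5 = 8 links.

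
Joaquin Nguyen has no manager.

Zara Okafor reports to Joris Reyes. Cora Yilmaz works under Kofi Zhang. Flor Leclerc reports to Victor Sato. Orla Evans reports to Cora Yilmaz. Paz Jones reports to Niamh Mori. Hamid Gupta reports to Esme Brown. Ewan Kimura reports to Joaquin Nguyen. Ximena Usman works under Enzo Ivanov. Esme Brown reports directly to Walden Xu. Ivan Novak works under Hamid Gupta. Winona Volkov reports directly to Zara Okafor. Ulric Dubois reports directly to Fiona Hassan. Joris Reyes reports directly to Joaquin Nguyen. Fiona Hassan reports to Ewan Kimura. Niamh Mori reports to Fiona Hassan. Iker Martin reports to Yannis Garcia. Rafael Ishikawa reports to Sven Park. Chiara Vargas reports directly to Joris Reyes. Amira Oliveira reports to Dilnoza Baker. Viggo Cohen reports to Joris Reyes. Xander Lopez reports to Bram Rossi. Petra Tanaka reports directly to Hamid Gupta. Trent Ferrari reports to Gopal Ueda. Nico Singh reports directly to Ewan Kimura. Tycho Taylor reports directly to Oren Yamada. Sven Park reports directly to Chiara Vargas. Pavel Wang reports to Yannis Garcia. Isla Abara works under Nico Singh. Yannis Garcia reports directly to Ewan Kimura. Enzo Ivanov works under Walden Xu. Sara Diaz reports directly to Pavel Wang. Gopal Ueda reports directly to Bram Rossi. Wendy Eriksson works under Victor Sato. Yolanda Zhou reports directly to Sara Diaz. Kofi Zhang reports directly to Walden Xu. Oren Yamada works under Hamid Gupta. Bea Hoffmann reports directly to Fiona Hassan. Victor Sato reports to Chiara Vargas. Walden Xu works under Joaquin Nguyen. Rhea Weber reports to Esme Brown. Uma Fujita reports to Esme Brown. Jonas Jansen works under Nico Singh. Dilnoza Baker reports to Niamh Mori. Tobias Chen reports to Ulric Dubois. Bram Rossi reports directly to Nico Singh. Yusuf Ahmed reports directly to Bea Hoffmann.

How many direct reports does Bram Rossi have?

Bram Rossi directly manages Gopal Ueda, Xander Lopez. That is 2 direct reports.

2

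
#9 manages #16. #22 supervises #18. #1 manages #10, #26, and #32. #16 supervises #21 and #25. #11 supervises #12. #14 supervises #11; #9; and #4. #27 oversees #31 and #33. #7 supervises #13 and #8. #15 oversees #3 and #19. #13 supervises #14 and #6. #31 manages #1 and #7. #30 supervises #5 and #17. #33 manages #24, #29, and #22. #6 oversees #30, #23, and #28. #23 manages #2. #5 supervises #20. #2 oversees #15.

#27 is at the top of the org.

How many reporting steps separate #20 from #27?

7

Chain from #20 up to #27: #20 → #5 → #30 → #6 → #13 → #7 → #31 → #27. That is 7 steps up, so #20 is 7 levels below #27.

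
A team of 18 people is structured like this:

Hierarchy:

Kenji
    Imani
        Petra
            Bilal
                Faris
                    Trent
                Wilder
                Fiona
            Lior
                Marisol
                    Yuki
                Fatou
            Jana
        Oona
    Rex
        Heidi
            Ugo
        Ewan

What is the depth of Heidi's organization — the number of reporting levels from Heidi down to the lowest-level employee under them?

The longest chain under Heidi runs Heidi → Ugo, which is 1 level below Heidi.

1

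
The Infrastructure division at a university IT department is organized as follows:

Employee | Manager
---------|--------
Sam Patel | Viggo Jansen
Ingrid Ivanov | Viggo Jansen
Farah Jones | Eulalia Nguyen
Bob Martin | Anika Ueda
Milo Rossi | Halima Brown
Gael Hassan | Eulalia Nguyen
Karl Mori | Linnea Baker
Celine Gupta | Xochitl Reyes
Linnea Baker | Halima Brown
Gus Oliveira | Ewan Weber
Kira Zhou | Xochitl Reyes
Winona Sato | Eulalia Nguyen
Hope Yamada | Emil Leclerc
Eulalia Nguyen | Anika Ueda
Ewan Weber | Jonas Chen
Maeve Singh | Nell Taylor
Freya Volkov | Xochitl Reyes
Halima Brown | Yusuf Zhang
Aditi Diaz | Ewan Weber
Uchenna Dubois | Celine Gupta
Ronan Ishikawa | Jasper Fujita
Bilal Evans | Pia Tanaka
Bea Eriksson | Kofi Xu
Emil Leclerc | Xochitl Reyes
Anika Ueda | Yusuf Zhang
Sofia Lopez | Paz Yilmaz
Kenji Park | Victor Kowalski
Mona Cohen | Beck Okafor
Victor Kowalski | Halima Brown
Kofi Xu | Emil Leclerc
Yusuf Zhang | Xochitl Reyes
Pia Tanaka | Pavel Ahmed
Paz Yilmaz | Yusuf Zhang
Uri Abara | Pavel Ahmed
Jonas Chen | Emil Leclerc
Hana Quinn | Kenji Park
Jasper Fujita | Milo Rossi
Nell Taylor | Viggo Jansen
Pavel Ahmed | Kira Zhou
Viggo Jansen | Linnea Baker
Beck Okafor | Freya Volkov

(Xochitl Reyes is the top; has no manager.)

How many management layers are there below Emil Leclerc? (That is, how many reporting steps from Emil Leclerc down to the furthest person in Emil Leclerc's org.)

The longest chain under Emil Leclerc runs Emil Leclerc → Jonas Chen → Ewan Weber → Gus Oliveira, which is 3 levels below Emil Leclerc.

3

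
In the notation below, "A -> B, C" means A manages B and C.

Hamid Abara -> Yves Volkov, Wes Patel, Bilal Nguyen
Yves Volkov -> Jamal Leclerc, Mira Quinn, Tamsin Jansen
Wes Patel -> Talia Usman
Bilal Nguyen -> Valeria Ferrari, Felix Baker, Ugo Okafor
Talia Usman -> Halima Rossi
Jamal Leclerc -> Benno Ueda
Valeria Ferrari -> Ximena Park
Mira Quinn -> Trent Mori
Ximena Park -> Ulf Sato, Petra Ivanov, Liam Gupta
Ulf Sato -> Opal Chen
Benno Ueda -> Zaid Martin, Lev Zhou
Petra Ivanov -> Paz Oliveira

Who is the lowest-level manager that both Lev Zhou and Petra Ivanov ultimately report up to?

Hamid Abara

Lev Zhou's chain of managers is Benno Ueda, Jamal Leclerc, Yves Volkov, Hamid Abara. Petra Ivanov's chain of managers is Ximena Park, Valeria Ferrari, Bilal Nguyen, Hamid Abara. The first manager that appears in both chains is Hamid Abara.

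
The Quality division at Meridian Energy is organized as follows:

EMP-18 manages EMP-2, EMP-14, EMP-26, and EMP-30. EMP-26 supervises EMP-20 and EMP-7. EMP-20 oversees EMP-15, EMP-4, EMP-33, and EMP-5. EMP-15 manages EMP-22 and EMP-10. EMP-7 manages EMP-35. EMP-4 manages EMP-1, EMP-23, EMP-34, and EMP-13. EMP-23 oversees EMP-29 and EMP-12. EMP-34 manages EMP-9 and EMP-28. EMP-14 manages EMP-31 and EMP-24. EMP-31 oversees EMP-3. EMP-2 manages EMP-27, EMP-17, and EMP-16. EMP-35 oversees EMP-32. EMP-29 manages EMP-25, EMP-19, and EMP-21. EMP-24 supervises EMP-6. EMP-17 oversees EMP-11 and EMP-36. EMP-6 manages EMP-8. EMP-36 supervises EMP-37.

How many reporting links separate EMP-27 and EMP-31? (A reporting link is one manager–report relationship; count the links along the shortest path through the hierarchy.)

4

EMP-27 is 2 levels below EMP-18, and EMP-31 is 2 levels below EMP-18 (their lowest common manager). The shortest path runs up from EMP-27 to EMP-18 and back down to EMP-31: 2 + 2 = 4 links.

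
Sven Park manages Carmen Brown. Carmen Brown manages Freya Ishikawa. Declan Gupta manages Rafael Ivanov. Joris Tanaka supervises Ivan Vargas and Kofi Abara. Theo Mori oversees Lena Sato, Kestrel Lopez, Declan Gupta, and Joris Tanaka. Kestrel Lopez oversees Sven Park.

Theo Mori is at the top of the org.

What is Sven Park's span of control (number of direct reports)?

1

Sven Park directly manages Carmen Brown. That is 1 direct report.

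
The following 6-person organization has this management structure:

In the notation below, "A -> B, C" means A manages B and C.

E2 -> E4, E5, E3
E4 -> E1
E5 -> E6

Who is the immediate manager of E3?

E2

E3 reports directly to E2.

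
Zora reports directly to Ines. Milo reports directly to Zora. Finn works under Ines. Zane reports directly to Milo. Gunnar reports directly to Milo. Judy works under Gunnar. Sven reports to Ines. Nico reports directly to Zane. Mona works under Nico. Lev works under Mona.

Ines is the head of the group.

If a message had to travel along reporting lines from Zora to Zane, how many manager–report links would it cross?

Zane is in Zora's organization: the chain from Zane up to Zora is Zane → Milo → Zora, which is 2 links.

2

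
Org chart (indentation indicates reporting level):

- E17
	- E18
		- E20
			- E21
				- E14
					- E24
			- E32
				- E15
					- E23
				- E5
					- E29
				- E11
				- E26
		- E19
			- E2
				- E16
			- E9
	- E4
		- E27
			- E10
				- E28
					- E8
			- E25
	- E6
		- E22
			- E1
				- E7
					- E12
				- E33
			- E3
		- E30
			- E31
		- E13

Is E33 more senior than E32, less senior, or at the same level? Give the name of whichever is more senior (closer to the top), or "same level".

E33 is 4 levels below E17; E32 is 3. E32 is higher.

E32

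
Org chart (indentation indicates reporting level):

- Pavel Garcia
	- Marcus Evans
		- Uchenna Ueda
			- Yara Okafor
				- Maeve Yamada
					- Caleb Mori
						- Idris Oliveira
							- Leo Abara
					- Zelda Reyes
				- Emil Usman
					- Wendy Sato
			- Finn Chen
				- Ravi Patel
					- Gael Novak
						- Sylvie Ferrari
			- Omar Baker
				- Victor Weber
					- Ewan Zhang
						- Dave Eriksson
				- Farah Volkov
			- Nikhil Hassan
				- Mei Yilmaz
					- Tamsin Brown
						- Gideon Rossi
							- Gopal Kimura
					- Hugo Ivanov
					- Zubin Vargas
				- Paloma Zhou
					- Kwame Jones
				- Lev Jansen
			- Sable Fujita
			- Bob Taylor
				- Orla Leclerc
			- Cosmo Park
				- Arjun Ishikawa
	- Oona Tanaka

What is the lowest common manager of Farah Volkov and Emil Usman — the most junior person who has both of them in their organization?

Farah Volkov's chain of managers is Omar Baker, Uchenna Ueda, Marcus Evans, Pavel Garcia. Emil Usman's chain of managers is Yara Okafor, Uchenna Ueda, Marcus Evans, Pavel Garcia. The first manager that appears in both chains is Uchenna Ueda.

Uchenna Ueda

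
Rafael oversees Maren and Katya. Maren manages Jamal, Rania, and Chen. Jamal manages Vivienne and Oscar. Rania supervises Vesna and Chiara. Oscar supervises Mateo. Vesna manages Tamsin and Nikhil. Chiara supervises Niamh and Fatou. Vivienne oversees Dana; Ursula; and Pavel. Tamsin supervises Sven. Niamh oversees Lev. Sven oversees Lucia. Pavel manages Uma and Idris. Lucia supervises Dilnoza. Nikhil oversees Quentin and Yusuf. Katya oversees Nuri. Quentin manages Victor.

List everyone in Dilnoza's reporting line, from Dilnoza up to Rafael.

Dilnoza reports to Lucia. Lucia reports to Sven. Sven reports to Tamsin. Tamsin reports to Vesna. Vesna reports to Rania. Rania reports to Maren. Maren reports to Rafael. Rafael is at the top.

Dilnoza -> Lucia -> Sven -> Tamsin -> Vesna -> Rania -> Maren -> Rafael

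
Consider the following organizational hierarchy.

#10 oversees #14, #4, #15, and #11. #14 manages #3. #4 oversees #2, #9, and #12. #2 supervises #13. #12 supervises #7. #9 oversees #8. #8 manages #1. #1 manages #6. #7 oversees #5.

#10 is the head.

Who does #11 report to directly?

#10

#11 reports directly to #10.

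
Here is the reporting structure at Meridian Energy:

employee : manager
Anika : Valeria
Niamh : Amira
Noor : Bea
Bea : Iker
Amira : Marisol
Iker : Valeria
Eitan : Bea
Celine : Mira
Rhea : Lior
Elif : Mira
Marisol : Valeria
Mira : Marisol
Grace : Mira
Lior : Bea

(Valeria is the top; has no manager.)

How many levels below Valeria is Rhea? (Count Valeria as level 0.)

4

Chain from Rhea up to Valeria: Rhea → Lior → Bea → Iker → Valeria. That is 4 steps up, so Rhea is 4 levels below Valeria.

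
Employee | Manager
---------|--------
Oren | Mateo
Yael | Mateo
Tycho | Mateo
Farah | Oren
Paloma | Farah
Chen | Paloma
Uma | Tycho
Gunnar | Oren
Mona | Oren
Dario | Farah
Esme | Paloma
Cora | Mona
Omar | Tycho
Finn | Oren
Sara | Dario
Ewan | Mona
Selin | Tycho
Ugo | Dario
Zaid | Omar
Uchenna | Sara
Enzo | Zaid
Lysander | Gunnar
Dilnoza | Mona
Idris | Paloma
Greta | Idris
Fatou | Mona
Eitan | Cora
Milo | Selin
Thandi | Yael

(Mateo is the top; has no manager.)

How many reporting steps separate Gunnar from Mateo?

2

Chain from Gunnar up to Mateo: Gunnar → Oren → Mateo. That is 2 steps up, so Gunnar is 2 levels below Mateo.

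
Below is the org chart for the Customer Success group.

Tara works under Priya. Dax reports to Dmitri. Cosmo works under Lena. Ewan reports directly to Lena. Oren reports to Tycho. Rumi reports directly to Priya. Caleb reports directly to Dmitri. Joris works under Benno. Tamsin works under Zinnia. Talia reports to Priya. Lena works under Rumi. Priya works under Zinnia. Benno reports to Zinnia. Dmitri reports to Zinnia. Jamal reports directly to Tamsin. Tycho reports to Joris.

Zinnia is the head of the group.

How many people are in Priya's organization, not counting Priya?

6

Priya directly manages Rumi, Talia, Tara. Under Rumi: Lena, Ewan, Cosmo (3). Talia has no reports. Tara has no reports. So Priya's organization is 3 direct reports plus everyone under them: 4 + 1 + 1 = 6.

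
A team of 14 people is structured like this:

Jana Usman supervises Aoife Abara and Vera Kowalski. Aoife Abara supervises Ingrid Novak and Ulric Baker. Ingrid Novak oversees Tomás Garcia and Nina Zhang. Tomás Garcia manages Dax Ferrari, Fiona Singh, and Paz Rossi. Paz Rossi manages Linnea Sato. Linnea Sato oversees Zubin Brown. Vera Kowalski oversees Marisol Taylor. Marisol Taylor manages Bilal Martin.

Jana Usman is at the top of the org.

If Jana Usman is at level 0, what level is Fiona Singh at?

4

Chain from Fiona Singh up to Jana Usman: Fiona Singh → Tomás Garcia → Ingrid Novak → Aoife Abara → Jana Usman. That is 4 steps up, so Fiona Singh is 4 levels below Jana Usman.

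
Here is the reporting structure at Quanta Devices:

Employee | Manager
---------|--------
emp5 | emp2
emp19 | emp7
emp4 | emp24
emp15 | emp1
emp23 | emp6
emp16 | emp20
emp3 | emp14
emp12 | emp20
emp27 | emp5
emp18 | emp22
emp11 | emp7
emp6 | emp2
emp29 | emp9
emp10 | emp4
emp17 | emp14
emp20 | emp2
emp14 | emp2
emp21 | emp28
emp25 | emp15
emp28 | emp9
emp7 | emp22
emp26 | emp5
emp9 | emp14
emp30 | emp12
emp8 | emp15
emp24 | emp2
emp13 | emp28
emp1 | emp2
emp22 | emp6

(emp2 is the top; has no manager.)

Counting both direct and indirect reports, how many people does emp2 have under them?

29

emp2 directly manages emp14, emp24, emp5, emp20, emp6, emp1. Under emp14: emp3, emp17, emp9, emp29, emp28, emp13, emp21 (7). Under emp24: emp4, emp10 (2). Under emp5: emp27, emp26 (2). Under emp20: emp16, emp12, emp30 (3). Under emp6: emp23, emp22, emp7, emp19, emp11, emp18 (6). Under emp1: emp15, emp25, emp8 (3). So emp2's organization is 6 direct reports plus everyone under them: 8 + 3 + 3 + 4 + 7 + 4 = 29.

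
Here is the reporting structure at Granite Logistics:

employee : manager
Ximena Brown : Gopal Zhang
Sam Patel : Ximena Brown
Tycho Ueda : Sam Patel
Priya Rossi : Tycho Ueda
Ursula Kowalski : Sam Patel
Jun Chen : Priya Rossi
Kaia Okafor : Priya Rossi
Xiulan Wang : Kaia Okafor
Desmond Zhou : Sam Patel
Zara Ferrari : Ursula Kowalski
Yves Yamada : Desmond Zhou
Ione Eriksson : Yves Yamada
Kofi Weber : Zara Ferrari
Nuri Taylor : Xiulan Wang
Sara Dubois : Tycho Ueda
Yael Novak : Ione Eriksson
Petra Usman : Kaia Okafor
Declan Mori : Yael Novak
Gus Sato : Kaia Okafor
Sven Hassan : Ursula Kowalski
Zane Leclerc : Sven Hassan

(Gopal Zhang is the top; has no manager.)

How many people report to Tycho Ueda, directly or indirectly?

Tycho Ueda directly manages Priya Rossi, Sara Dubois. Under Priya Rossi: Kaia Okafor, Gus Sato, Petra Usman, Xiulan Wang, Nuri Taylor, Jun Chen (6). Sara Dubois has no reports. So Tycho Ueda's organization is 2 direct reports plus everyone under them: 7 + 1 = 8.

8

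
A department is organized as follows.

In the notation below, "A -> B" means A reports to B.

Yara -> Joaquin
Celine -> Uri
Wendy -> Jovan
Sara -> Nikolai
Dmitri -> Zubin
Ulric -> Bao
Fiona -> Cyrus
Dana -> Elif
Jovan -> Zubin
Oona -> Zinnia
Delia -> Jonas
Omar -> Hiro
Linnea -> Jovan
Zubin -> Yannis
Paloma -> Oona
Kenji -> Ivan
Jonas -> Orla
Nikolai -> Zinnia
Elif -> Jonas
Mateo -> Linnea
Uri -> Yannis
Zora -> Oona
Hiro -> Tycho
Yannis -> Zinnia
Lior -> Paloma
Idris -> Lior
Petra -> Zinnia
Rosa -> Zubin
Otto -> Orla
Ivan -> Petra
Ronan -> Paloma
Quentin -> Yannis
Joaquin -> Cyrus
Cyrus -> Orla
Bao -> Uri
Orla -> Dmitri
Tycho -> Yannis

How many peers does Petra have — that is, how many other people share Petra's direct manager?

Petra reports to Zinnia. Zinnia's other direct reports are Oona, Yannis, Nikolai — 3 peers.

3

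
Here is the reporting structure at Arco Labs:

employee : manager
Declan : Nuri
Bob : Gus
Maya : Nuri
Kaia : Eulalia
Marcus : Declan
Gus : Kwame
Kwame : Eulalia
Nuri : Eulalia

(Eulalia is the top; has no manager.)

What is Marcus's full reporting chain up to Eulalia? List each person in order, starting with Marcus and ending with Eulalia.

Marcus reports to Declan. Declan reports to Nuri. Nuri reports to Eulalia. Eulalia is at the top.

Marcus -> Declan -> Nuri -> Eulalia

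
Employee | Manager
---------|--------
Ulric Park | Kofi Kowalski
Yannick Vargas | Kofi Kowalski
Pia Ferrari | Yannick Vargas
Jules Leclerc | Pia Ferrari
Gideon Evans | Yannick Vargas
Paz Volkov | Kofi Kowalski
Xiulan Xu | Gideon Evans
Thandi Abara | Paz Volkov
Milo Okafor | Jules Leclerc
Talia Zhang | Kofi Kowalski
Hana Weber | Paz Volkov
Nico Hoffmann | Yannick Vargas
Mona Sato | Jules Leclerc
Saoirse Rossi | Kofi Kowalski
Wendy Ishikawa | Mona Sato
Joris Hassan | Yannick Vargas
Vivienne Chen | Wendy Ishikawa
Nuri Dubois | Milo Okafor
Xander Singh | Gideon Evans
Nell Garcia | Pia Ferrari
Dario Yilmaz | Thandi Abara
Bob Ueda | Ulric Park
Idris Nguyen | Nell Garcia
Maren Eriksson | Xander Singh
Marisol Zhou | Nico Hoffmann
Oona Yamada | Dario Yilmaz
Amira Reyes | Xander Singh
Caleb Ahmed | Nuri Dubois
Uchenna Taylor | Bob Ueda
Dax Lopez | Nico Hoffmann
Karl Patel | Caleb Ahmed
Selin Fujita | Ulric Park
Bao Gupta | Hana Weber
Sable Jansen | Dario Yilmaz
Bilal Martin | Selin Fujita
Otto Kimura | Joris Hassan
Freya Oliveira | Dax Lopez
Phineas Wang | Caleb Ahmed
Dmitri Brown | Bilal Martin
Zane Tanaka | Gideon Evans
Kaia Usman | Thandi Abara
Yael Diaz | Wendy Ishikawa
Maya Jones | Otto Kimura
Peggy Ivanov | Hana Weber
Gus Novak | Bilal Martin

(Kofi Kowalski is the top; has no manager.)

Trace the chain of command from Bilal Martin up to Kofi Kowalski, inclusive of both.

Bilal Martin -> Selin Fujita -> Ulric Park -> Kofi Kowalski

Bilal Martin reports to Selin Fujita. Selin Fujita reports to Ulric Park. Ulric Park reports to Kofi Kowalski. Kofi Kowalski is at the top.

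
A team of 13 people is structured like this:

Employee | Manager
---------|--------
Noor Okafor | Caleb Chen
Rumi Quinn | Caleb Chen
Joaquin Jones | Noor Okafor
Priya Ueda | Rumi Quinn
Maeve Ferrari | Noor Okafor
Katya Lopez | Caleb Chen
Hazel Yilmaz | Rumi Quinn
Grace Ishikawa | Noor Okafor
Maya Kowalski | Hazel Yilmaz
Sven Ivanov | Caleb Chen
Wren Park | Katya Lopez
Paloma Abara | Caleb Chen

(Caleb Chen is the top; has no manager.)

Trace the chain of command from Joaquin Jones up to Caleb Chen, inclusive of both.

Joaquin Jones reports to Noor Okafor. Noor Okafor reports to Caleb Chen. Caleb Chen is at the top.

Joaquin Jones -> Noor Okafor -> Caleb Chen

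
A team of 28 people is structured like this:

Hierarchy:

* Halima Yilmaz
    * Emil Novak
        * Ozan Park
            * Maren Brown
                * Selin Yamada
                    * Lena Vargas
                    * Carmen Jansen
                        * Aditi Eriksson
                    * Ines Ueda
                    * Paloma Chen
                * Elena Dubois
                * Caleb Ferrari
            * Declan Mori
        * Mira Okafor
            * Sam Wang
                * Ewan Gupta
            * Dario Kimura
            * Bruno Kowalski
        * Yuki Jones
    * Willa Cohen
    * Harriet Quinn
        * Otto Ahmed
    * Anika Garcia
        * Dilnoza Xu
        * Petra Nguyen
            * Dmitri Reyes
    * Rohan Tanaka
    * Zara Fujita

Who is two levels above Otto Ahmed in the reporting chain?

Otto Ahmed reports to Harriet Quinn, and Harriet Quinn reports to Halima Yilmaz. So Otto Ahmed's skip-level manager is Halima Yilmaz.

Halima Yilmaz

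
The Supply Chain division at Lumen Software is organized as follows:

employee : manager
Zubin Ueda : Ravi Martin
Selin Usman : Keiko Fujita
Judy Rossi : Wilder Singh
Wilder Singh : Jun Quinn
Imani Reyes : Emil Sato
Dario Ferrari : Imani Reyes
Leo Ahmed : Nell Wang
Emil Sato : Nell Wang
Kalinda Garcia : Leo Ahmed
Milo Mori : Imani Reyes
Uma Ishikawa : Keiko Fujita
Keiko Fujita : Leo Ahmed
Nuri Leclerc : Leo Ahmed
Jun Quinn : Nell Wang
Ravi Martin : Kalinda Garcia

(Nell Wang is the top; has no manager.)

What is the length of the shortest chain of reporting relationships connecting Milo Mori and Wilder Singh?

5

Milo Mori is 3 levels below Nell Wang, and Wilder Singh is 2 levels below Nell Wang (their lowest common manager). The shortest path runs up from Milo Mori to Nell Wang and back down to Wilder Singh: 3 + 2 = 5 links.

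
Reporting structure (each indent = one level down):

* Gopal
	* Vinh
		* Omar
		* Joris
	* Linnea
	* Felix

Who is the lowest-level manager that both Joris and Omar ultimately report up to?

Joris's chain of managers is Vinh, Gopal. Omar's chain of managers is Vinh, Gopal. The first manager that appears in both chains is Vinh.

Vinh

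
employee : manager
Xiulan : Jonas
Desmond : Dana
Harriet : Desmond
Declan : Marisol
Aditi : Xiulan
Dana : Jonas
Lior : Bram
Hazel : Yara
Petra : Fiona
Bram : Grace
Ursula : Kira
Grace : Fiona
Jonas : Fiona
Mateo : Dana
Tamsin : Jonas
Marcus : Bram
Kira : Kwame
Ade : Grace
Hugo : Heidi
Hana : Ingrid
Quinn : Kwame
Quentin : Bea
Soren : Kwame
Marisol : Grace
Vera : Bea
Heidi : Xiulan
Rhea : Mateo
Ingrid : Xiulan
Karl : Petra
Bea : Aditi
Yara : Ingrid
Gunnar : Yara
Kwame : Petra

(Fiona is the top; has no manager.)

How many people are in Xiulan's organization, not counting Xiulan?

Xiulan directly manages Heidi, Ingrid, Aditi. Under Heidi: Hugo (1). Under Ingrid: Hana, Yara, Hazel, Gunnar (4). Under Aditi: Bea, Vera, Quentin (3). So Xiulan's organization is 3 direct reports plus everyone under them: 2 + 5 + 4 = 11.

11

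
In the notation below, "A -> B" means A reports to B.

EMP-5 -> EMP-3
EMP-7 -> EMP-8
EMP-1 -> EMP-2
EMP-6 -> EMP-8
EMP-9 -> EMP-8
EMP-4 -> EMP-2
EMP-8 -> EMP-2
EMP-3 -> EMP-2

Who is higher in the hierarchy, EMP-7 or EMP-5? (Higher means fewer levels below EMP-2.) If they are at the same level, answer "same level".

Both EMP-7 and EMP-5 are 2 levels below EMP-2.

same level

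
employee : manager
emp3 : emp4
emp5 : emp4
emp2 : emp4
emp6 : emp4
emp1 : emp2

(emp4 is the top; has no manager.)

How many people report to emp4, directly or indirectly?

5

emp4 directly manages emp6, emp3, emp5, emp2. emp6 has no reports. emp3 has no reports. emp5 has no reports. Under emp2: emp1 (1). So emp4's organization is 4 direct reports plus everyone under them: 1 + 1 + 1 + 2 = 5.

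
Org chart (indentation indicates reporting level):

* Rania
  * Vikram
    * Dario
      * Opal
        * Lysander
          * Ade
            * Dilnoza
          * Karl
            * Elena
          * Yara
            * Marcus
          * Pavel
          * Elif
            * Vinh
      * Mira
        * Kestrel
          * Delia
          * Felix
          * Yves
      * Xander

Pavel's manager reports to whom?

Pavel reports to Lysander, and Lysander reports to Opal. So Pavel's skip-level manager is Opal.

Opal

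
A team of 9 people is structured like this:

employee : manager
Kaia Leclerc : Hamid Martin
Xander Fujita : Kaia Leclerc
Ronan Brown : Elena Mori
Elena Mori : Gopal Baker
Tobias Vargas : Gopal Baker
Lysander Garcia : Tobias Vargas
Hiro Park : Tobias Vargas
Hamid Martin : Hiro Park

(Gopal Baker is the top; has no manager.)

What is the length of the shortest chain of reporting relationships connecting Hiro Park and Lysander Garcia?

Hiro Park is 1 level below Tobias Vargas, and Lysander Garcia is 1 level below Tobias Vargas (their lowest common manager). The shortest path runs up from Hiro Park to Tobias Vargas and back down to Lysander Garcia: 1 + 1 = 2 links.

2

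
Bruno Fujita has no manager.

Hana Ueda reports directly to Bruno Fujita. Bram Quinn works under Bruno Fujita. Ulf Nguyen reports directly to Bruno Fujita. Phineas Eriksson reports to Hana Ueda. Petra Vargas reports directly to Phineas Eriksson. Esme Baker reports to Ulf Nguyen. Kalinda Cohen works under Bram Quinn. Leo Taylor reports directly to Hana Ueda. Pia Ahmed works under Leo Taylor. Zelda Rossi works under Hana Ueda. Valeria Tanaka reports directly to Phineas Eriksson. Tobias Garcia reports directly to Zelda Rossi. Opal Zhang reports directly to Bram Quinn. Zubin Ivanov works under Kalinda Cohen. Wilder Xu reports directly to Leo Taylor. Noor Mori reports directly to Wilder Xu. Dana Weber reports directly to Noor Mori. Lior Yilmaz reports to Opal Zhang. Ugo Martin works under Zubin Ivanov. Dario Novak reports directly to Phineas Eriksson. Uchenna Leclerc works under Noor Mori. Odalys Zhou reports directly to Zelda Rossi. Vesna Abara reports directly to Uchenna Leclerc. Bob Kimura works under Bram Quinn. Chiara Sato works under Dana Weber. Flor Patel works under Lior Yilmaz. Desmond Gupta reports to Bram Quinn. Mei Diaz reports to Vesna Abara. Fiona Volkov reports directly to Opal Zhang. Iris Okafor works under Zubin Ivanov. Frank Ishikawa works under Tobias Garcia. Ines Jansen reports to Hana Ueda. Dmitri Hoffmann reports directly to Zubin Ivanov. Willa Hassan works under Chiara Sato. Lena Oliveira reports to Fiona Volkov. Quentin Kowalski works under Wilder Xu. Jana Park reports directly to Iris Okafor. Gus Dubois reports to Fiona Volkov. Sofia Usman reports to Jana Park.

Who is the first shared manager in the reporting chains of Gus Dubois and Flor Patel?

Opal Zhang

Gus Dubois's chain of managers is Fiona Volkov, Opal Zhang, Bram Quinn, Bruno Fujita. Flor Patel's chain of managers is Lior Yilmaz, Opal Zhang, Bram Quinn, Bruno Fujita. The first manager that appears in both chains is Opal Zhang.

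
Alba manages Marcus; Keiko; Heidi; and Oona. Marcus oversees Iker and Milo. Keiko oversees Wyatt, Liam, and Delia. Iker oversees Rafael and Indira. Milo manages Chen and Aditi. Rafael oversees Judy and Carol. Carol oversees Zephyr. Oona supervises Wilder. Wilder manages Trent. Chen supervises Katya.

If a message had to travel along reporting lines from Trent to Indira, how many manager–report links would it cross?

Trent is 3 levels below Alba, and Indira is 3 levels below Alba (their lowest common manager). The shortest path runs up from Trent to Alba and back down to Indira: 3 + 3 = 6 links.

6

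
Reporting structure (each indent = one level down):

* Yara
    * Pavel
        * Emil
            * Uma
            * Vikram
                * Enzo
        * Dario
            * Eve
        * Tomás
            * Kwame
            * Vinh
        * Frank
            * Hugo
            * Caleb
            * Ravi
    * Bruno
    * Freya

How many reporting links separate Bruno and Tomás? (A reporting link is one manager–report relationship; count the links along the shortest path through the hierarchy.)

Bruno is 1 level below Yara, and Tomás is 2 levels below Yara (their lowest common manager). The shortest path runs up from Bruno to Yara and back down to Tomás: 1 + 2 = 3 links.

3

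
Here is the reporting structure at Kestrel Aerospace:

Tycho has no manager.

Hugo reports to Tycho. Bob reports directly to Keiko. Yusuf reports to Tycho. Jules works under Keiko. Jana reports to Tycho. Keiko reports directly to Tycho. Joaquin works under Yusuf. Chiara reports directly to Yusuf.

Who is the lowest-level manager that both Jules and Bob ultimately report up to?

Jules's chain of managers is Keiko, Tycho. Bob's chain of managers is Keiko, Tycho. The first manager that appears in both chains is Keiko.

Keiko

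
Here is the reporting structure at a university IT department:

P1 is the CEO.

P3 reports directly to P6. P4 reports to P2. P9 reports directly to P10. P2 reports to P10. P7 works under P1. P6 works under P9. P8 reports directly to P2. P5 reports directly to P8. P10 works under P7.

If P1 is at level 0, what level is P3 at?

5

Chain from P3 up to P1: P3 → P6 → P9 → P10 → P7 → P1. That is 5 steps up, so P3 is 5 levels below P1.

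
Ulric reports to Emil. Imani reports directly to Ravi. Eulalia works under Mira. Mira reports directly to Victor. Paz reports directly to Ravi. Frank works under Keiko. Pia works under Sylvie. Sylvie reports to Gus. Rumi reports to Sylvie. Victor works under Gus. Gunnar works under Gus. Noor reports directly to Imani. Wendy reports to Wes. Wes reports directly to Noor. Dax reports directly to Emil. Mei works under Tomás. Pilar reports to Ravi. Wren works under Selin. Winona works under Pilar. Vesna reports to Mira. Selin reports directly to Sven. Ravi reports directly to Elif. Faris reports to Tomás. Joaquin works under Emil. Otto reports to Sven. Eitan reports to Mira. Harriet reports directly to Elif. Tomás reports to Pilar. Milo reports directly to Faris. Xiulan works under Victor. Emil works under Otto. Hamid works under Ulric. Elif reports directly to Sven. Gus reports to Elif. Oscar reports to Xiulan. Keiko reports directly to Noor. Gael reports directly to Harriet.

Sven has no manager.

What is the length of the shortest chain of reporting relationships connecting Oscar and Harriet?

Oscar is 4 levels below Elif, and Harriet is 1 level below Elif (their lowest common manager). The shortest path runs up from Oscar to Elif and back down to Harriet: 4 + 1 = 5 links.

5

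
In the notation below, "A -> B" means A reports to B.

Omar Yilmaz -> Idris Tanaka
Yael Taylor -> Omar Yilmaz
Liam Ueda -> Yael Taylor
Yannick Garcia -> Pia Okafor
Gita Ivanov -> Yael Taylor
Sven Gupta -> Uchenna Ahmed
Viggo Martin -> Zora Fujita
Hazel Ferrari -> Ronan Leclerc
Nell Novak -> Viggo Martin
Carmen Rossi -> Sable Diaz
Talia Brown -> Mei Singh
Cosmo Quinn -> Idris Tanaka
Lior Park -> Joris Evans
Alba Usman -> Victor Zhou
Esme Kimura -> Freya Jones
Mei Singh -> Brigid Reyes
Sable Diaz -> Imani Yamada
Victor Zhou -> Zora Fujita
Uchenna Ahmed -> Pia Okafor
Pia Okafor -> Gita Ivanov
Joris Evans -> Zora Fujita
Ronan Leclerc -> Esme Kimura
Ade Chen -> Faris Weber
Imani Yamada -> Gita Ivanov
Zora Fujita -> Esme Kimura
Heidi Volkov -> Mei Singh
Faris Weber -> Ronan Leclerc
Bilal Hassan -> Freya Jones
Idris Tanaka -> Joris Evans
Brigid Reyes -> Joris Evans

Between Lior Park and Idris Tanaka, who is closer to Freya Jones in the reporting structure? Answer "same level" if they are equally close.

Both Lior Park and Idris Tanaka are 4 levels below Freya Jones.

same level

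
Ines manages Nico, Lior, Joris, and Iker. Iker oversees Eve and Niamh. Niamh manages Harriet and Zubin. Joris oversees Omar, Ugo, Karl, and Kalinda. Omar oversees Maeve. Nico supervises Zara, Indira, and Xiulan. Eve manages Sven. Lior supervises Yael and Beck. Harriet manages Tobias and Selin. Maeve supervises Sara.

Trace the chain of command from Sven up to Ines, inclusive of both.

Sven -> Eve -> Iker -> Ines

Sven reports to Eve. Eve reports to Iker. Iker reports to Ines. Ines is at the top.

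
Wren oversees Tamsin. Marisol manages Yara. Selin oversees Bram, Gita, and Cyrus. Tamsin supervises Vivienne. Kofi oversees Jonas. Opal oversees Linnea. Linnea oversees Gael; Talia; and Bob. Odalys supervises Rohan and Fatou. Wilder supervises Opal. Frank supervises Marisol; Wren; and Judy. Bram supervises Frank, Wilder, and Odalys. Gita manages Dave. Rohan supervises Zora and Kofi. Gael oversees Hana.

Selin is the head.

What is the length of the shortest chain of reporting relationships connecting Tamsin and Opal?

5

Tamsin is 3 levels below Bram, and Opal is 2 levels below Bram (their lowest common manager). The shortest path runs up from Tamsin to Bram and back down to Opal: 3 + 2 = 5 links.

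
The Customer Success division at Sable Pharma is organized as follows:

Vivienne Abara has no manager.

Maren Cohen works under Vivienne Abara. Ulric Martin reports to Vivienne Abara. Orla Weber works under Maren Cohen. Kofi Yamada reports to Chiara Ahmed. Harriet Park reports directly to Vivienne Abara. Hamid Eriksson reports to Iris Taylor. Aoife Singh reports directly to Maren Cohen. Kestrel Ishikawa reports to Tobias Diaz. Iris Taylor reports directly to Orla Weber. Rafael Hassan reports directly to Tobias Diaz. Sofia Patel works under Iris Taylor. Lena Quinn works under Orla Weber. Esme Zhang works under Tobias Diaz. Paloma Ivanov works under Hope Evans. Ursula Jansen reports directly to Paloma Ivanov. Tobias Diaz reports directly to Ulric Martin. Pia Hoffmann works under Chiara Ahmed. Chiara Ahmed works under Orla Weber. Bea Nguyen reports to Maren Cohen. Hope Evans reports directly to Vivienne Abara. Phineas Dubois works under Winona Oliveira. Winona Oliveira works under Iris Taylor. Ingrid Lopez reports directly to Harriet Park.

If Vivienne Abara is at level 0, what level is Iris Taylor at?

Chain from Iris Taylor up to Vivienne Abara: Iris Taylor → Orla Weber → Maren Cohen → Vivienne Abara. That is 3 steps up, so Iris Taylor is 3 levels below Vivienne Abara.

3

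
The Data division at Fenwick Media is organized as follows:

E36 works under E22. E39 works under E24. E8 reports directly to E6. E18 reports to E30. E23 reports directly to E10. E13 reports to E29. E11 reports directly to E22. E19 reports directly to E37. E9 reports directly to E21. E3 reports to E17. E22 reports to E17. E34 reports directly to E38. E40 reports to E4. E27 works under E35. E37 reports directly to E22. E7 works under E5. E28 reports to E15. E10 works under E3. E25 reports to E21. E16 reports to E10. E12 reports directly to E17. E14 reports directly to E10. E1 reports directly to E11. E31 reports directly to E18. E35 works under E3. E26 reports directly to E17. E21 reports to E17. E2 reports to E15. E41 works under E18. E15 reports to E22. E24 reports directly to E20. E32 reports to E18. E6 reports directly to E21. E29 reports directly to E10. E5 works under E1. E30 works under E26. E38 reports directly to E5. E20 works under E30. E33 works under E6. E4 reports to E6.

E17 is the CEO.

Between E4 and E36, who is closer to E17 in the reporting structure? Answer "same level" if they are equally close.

E36

E4 is 3 levels below E17; E36 is 2. E36 is higher.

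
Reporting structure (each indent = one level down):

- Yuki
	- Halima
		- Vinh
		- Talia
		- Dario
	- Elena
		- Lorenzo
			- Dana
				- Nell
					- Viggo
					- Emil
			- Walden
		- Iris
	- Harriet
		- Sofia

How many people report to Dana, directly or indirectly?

3

Dana directly manages Nell. Under Nell: Emil, Viggo (2). That's 3 in total.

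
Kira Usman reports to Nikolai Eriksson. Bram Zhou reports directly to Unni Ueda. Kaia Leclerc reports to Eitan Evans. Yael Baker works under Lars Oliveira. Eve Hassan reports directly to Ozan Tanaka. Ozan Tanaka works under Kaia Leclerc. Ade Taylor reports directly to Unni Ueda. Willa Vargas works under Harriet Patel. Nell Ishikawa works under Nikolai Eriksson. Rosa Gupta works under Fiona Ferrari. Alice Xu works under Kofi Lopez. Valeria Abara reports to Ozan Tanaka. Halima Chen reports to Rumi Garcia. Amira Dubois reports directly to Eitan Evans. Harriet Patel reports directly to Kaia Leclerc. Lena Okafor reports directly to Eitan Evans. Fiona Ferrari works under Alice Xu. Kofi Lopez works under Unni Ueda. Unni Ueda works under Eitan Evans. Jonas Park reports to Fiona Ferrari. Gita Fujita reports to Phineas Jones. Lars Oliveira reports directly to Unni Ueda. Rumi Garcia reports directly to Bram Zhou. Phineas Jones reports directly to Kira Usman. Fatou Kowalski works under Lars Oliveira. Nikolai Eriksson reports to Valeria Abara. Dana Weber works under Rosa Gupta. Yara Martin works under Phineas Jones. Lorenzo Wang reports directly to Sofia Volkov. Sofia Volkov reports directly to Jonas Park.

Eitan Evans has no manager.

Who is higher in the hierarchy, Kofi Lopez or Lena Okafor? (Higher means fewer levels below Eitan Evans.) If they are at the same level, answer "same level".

Kofi Lopez is 2 levels below Eitan Evans; Lena Okafor is 1. Lena Okafor is higher.

Lena Okafor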